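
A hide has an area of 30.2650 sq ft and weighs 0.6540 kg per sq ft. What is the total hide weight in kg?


Formula: Weight = area * weight_per_sqft
Substituting: Weight = 30.2650 * 0.6540
Result: 19.7933 kg


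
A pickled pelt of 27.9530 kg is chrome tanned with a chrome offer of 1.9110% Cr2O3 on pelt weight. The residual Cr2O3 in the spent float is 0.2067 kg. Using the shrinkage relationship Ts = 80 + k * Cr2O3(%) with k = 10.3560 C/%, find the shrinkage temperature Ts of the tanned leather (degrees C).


Offered = pelt * offer_pct / 100 = 27.9530 * 1.9110 / 100 = 0.5342 kg
Uptake = offered - residual = 0.5342 - 0.2067 = 0.3275 kg
Cr2O3% on pelt = uptake / pelt * 100 = 0.3275 / 27.9530 * 100 = 1.1715 %
Ts = 80 + k * Cr2O3% = 80 + 10.3560 * 1.1715 = 92.1325 C


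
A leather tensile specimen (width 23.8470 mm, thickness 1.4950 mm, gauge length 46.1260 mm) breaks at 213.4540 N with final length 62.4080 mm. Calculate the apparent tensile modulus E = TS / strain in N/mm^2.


TS = F / (w * t) = 213.4540 / (23.8470 * 1.4950) = 5.9873 N/mm^2
strain = (Lf - L0) / L0 = (62.4080 - 46.1260) / 46.1260 = 0.3530
E = TS / strain = 5.9873 / 0.3530 = 16.9616 N/mm^2


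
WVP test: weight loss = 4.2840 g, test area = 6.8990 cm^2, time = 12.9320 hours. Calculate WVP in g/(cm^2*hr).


Formula: WVP = loss / (area * time)
Substituting: WVP = 4.2840 / (6.8990 * 12.9320)
Result: 0.0480173 g/(cm^2*hr)


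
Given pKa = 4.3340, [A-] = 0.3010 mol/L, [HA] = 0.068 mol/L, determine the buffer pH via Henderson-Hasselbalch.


ratio = [A-] / [HA] = 0.3010 / 0.068 = 4.4265
log10(ratio) = 0.6461
pH = pKa + log10(ratio) = 4.3340 + 0.6461 = 4.9801


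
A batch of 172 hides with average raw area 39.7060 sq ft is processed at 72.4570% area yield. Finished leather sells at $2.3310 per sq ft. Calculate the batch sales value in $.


Raw_total = N * avg_area = 172 * 39.7060 = 6829.4320 sq ft
Finished = Raw_total * yield / 100 = 6829.4320 * 72.4570 / 100 = 4948.4015 sq ft
Value = Finished * price = 4948.4015 * 2.3310 = 11534.7240 $


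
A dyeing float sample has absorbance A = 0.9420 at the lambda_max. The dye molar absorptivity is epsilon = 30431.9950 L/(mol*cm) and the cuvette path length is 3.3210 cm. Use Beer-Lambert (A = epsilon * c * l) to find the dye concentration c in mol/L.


Formula: c = A / (epsilon * l)
Substituting: c = 0.9420 / (30431.9950 * 3.3210)
Result: 9.3208e-06 mol/L


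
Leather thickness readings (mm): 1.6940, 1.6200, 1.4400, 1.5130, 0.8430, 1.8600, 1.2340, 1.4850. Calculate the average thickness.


Formula: Average = sum / n
Substituting: Average = 11.6890 / 8
Result: 1.4611 mm


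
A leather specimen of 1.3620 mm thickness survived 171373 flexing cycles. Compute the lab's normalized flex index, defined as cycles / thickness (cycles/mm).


Formula: Index = cycles / thickness
Substituting: Index = 171373 / 1.3620
Result: 125824.5228 cycles/mm


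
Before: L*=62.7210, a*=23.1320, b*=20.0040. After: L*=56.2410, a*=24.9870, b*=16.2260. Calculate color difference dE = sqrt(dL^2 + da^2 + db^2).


dL = -6.4800, da = 1.8550, db = -3.7780
dE = sqrt((-6.4800)^2 + 1.8550^2 + (-3.7780)^2) = 7.7269


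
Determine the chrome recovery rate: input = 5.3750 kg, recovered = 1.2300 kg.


Formula: Recovery = recovered / input * 100
Substituting: Recovery = 1.2300 / 5.3750 * 100
Result: 22.8837 %


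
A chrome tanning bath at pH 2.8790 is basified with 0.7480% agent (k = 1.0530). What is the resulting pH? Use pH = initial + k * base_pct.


Formula: pH_final = pH_initial + k * base_pct
Substituting: pH_final = 2.8790 + 1.0530 * 0.7480
Result: 3.6666


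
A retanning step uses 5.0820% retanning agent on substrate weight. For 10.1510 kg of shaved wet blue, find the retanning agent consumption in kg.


Formula: Retan = substrate * pct / 100
Substituting: Retan = 10.1510 * 5.0820 / 100
Result: 0.5159 kg


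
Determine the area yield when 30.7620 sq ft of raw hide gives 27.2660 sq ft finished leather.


Formula: Yield = finished / raw * 100
Substituting: Yield = 27.2660 / 30.7620 * 100
Result: 88.6353 %


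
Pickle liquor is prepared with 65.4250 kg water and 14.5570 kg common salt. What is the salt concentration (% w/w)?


Formula: Conc = salt / (water + salt) * 100
Substituting: Conc = 14.5570 / (65.4250 + 14.5570) * 100
Result: 18.2003 %


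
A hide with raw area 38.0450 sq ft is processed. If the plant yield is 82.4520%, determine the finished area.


Formula: finished = raw * yield / 100
Substituting: finished = 38.0450 * 82.4520 / 100
Result: 31.3689 sq ft


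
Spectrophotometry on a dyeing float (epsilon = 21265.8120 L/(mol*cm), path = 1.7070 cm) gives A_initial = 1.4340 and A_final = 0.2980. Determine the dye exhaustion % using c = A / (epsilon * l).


c_initial = A_i / (epsilon * l) = 1.4340 / (21265.8120 * 1.7070) = 3.9503e-05 mol/L
c_final = A_f / (epsilon * l) = 0.2980 / (21265.8120 * 1.7070) = 8.2092e-06 mol/L
Exhaustion = (c_initial - c_final) / c_initial * 100 = (3.9503e-05 - 8.2092e-06) / 3.9503e-05 * 100 = 79.2190 %


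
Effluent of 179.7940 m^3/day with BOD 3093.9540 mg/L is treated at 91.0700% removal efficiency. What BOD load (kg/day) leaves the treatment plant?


Load_in = volume * conc / 1000 = 179.7940 * 3093.9540 / 1000 = 556.2744 kg/day
Removed = Load_in * eff / 100 = 556.2744 * 91.0700 / 100 = 506.5991 kg/day
Load_out = Load_in - Removed = 556.2744 - 506.5991 = 49.6753 kg/day


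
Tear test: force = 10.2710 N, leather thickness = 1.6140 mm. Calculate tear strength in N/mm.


Formula: Tear strength = force / thickness
Substituting: Tear strength = 10.2710 / 1.6140
Result: 6.3637 N/mm


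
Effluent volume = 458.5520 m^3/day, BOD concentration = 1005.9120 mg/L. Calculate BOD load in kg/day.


Formula: BOD_load = volume * conc / 1000
Substituting: BOD_load = 458.5520 * 1005.9120 / 1000
Result: 461.2630 kg/day


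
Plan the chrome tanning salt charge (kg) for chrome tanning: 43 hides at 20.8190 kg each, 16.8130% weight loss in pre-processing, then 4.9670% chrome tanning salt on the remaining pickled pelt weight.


Total_raw = N * avg_wt = 43 * 20.8190 = 895.2170 kg
Substrate = Total_raw * (1 - loss/100) = 895.2170 * (1 - 16.8130/100) = 744.7042 kg
Chrome = Substrate * pct / 100 = 744.7042 * 4.9670 / 100 = 36.9895 kg


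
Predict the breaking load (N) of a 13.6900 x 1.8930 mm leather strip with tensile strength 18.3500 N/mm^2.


Formula: F = TS * w * t
Substituting: F = 18.3500 * 13.6900 * 1.8930
Result: 475.5434 N


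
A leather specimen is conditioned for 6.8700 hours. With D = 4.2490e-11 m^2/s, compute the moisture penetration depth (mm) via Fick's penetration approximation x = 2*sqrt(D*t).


t = 6.8700 hr * 3600 = 24732.0000 s
D * t = 4.2490e-11 * 24732.0000 = 1.0509e-06
x = 2 * sqrt(D*t) = 2 * sqrt(1.0509e-06) = 0.00205023 m = 2.0502 mm


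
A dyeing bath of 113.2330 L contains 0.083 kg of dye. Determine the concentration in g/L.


Formula: Conc = dye_mass(kg) / volume(L) * 1000
Substituting: Conc = 0.083 / 113.2330 * 1000
Result: 0.7330 g/L


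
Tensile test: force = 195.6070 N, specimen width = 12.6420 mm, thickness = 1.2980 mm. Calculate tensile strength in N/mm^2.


Formula: TS = force / (width * thickness)
Substituting: TS = 195.6070 / (12.6420 * 1.2980)
Result: 11.9205 N/mm^2


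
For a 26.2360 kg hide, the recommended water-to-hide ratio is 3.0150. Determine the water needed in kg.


Formula: Water = hide_weight * ratio
Substituting: Water = 26.2360 * 3.0150
Result: 79.1015 kg


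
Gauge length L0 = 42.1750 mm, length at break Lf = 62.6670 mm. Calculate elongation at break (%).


Formula: Elongation = (Lf - L0) / L0 * 100
Substituting: Elongation = (62.6670 - 42.1750) / 42.1750 * 100
Result: 48.5880 %


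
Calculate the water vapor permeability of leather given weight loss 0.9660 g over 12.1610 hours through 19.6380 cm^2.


Formula: WVP = loss / (area * time)
Substituting: WVP = 0.9660 / (19.6380 * 12.1610)
Result: 0.00404493 g/(cm^2*hr)


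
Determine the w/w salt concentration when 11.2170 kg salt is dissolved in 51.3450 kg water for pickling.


Formula: Conc = salt / (water + salt) * 100
Substituting: Conc = 11.2170 / (51.3450 + 11.2170) * 100
Result: 17.9294 %


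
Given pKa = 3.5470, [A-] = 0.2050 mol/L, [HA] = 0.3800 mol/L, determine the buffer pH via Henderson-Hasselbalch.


ratio = [A-] / [HA] = 0.2050 / 0.3800 = 0.5395
log10(ratio) = -0.2680
pH = pKa + log10(ratio) = 3.5470 - 0.2680 = 3.2790


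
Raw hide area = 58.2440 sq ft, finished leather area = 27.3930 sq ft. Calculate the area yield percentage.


Formula: Yield = finished / raw * 100
Substituting: Yield = 27.3930 / 58.2440 * 100
Result: 47.0315 %


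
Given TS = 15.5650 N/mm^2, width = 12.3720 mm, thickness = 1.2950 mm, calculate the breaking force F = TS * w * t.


Formula: F = TS * w * t
Substituting: F = 15.5650 * 12.3720 * 1.2950
Result: 249.3784 N


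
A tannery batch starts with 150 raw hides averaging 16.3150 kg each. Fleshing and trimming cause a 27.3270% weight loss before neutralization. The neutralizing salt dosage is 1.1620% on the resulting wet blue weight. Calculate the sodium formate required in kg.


Total_raw = N * avg_wt = 150 * 16.3150 = 2447.2500 kg
Substrate = Total_raw * (1 - loss/100) = 2447.2500 * (1 - 27.3270/100) = 1778.4900 kg
Neutralizer = Substrate * pct / 100 = 1778.4900 * 1.1620 / 100 = 20.6661 kg


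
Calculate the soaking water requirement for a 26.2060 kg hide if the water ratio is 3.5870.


Formula: Water = hide_weight * ratio
Substituting: Water = 26.2060 * 3.5870
Result: 94.0009 kg


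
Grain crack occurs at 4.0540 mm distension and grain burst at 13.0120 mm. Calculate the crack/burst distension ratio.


Formula: Ratio = crack / burst
Substituting: Ratio = 4.0540 / 13.0120
Result: 0.3116


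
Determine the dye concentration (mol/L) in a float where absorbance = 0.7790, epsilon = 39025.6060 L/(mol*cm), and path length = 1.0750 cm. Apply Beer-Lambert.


Formula: c = A / (epsilon * l)
Substituting: c = 0.7790 / (39025.6060 * 1.0750)
Result: 1.8569e-05 mol/L


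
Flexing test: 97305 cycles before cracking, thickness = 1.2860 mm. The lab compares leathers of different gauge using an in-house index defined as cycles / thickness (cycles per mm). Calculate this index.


Formula: Index = cycles / thickness
Substituting: Index = 97305 / 1.2860
Result: 75664.8523 cycles/mm


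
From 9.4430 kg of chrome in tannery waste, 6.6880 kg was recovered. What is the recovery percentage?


Formula: Recovery = recovered / input * 100
Substituting: Recovery = 6.6880 / 9.4430 * 100
Result: 70.8249 %


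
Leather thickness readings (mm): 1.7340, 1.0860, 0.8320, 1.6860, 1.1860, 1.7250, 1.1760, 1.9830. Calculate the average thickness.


Formula: Average = sum / n
Substituting: Average = 11.4080 / 8
Result: 1.4260 mm


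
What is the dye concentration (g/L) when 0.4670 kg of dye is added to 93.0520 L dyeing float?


Formula: Conc = dye_mass(kg) / volume(L) * 1000
Substituting: Conc = 0.4670 / 93.0520 * 1000
Result: 5.0187 g/L


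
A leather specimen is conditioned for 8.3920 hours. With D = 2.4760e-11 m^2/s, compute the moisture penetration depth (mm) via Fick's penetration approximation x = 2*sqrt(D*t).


t = 8.3920 hr * 3600 = 30211.2000 s
D * t = 2.4760e-11 * 30211.2000 = 7.4803e-07
x = 2 * sqrt(D*t) = 2 * sqrt(7.4803e-07) = 0.00172977 m = 1.7298 mm


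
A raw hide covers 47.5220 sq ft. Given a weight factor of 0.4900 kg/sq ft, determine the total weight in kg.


Formula: Weight = area * weight_per_sqft
Substituting: Weight = 47.5220 * 0.4900
Result: 23.2858 kg


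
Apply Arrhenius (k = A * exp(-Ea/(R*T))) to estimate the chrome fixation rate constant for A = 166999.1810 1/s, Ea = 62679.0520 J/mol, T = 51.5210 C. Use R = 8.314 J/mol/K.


T_K = T_C + 273.15 = 51.5210 + 273.15 = 324.6710 K
exponent = -Ea / (R * T_K) = -62679.0520 / (8.314 * 324.6710) = -23.2204
k = A * exp(exponent) = 166999.1810 * exp(-23.2204) = 1.3748e-05 1/s


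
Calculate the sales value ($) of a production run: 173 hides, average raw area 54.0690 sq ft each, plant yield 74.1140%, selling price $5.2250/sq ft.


Raw_total = N * avg_area = 173 * 54.0690 = 9353.9370 sq ft
Finished = Raw_total * yield / 100 = 9353.9370 * 74.1140 / 100 = 6932.5769 sq ft
Value = Finished * price = 6932.5769 * 5.2250 = 36222.7141 $


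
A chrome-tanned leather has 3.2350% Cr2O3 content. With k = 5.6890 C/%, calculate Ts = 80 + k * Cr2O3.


Formula: Ts = 80 + k * Cr2O3
Substituting: Ts = 80 + 5.6890 * 3.2350
Result: 98.4039 C


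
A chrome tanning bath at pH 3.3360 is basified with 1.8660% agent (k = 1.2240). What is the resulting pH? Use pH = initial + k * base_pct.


Formula: pH_final = pH_initial + k * base_pct
Substituting: pH_final = 3.3360 + 1.2240 * 1.8660
Result: 5.6200


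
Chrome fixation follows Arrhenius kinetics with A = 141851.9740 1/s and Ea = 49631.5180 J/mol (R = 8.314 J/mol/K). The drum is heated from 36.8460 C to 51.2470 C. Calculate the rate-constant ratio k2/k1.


T1 = 36.8460 + 273.15 = 309.9960 K; T2 = 51.2470 + 273.15 = 324.3970 K
k1 = A * exp(-Ea/(R*T1)) = 141851.9740 * exp(-49631.5180/(8.314*309.9960)) = 6.1457e-04 1/s
k2 = A * exp(-Ea/(R*T2)) = 141851.9740 * exp(-49631.5180/(8.314*324.3970)) = 0.00144492 1/s
k2/k1 = 0.00144492 / 6.1457e-04 = 2.3511


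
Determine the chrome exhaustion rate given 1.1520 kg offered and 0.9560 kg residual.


Formula: Uptake = (offered - residual) / offered * 100
Substituting: Uptake = (1.1520 - 0.9560) / 1.1520 * 100
Result: 17.0139 %


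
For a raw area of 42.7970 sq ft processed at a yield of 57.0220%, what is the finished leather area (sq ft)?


Formula: finished = raw * yield / 100
Substituting: finished = 42.7970 * 57.0220 / 100
Result: 24.4037 sq ft


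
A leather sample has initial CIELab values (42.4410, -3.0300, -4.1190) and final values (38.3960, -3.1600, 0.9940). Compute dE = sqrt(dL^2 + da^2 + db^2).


dL = -4.0450, da = -0.1300, db = 5.1130
dE = sqrt((-4.0450)^2 + (-0.1300)^2 + 5.1130^2) = 6.5209


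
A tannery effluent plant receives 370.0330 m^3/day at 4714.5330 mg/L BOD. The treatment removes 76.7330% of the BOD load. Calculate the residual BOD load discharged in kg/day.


Load_in = volume * conc / 1000 = 370.0330 * 4714.5330 / 1000 = 1744.5328 kg/day
Removed = Load_in * eff / 100 = 1744.5328 * 76.7330 / 100 = 1338.6323 kg/day
Load_out = Load_in - Removed = 1744.5328 - 1338.6323 = 405.9004 kg/day


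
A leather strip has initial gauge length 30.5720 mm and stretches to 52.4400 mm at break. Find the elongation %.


Formula: Elongation = (Lf - L0) / L0 * 100
Substituting: Elongation = (52.4400 - 30.5720) / 30.5720 * 100
Result: 71.5295 %


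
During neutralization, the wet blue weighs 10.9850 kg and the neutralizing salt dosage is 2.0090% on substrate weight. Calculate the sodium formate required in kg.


Formula: Neutralizer = substrate * pct / 100
Substituting: Neutralizer = 10.9850 * 2.0090 / 100
Result: 0.2207 kg


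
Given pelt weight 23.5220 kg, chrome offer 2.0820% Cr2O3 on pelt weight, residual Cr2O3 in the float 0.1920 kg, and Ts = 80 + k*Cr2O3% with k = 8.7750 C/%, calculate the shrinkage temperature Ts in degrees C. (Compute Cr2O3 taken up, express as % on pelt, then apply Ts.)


Offered = pelt * offer_pct / 100 = 23.5220 * 2.0820 / 100 = 0.4897 kg
Uptake = offered - residual = 0.4897 - 0.1920 = 0.2977 kg
Cr2O3% on pelt = uptake / pelt * 100 = 0.2977 / 23.5220 * 100 = 1.2657 %
Ts = 80 + k * Cr2O3% = 80 + 8.7750 * 1.2657 = 91.1069 C


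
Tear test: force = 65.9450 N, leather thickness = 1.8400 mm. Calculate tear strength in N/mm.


Formula: Tear strength = force / thickness
Substituting: Tear strength = 65.9450 / 1.8400
Result: 35.8397 N/mm


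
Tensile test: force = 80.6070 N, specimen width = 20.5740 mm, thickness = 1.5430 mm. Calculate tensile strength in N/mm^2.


Formula: TS = force / (width * thickness)
Substituting: TS = 80.6070 / (20.5740 * 1.5430)
Result: 2.5391 N/mm^2


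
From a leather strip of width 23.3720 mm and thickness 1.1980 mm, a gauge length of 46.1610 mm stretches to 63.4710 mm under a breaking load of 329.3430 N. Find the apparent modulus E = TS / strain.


TS = F / (w * t) = 329.3430 / (23.3720 * 1.1980) = 11.7624 N/mm^2
strain = (Lf - L0) / L0 = (63.4710 - 46.1610) / 46.1610 = 0.3750
E = TS / strain = 11.7624 / 0.3750 = 31.3671 N/mm^2


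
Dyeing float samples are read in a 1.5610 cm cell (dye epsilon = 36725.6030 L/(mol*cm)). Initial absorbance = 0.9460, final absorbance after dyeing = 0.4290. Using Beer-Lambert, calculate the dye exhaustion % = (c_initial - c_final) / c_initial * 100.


c_initial = A_i / (epsilon * l) = 0.9460 / (36725.6030 * 1.5610) = 1.6501e-05 mol/L
c_final = A_f / (epsilon * l) = 0.4290 / (36725.6030 * 1.5610) = 7.4832e-06 mol/L
Exhaustion = (c_initial - c_final) / c_initial * 100 = (1.6501e-05 - 7.4832e-06) / 1.6501e-05 * 100 = 54.6512 %


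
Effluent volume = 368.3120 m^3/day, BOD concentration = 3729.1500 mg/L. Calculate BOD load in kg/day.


Formula: BOD_load = volume * conc / 1000
Substituting: BOD_load = 368.3120 * 3729.1500 / 1000
Result: 1373.4907 kg/day


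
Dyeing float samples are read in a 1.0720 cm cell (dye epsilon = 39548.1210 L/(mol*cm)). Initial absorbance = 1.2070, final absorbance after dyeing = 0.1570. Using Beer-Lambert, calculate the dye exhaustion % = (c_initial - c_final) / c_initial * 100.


c_initial = A_i / (epsilon * l) = 1.2070 / (39548.1210 * 1.0720) = 2.8470e-05 mol/L
c_final = A_f / (epsilon * l) = 0.1570 / (39548.1210 * 1.0720) = 3.7032e-06 mol/L
Exhaustion = (c_initial - c_final) / c_initial * 100 = (2.8470e-05 - 3.7032e-06) / 2.8470e-05 * 100 = 86.9925 %


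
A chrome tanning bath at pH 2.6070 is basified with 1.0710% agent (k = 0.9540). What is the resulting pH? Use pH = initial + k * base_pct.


Formula: pH_final = pH_initial + k * base_pct
Substituting: pH_final = 2.6070 + 0.9540 * 1.0710
Result: 3.6287


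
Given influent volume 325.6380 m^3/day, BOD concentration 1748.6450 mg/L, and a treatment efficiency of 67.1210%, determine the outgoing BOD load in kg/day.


Load_in = volume * conc / 1000 = 325.6380 * 1748.6450 / 1000 = 569.4253 kg/day
Removed = Load_in * eff / 100 = 569.4253 * 67.1210 / 100 = 382.2039 kg/day
Load_out = Load_in - Removed = 569.4253 - 382.2039 = 187.2213 kg/day


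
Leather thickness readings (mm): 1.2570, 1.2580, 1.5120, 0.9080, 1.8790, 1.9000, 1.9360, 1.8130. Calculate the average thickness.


Formula: Average = sum / n
Substituting: Average = 12.4630 / 8
Result: 1.5579 mm


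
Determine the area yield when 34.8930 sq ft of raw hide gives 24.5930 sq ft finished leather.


Formula: Yield = finished / raw * 100
Substituting: Yield = 24.5930 / 34.8930 * 100
Result: 70.4812 %


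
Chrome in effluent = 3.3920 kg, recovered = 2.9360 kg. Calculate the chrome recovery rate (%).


Formula: Recovery = recovered / input * 100
Substituting: Recovery = 2.9360 / 3.3920 * 100
Result: 86.5566 %


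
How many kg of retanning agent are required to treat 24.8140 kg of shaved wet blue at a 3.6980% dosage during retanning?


Formula: Retan = substrate * pct / 100
Substituting: Retan = 24.8140 * 3.6980 / 100
Result: 0.9176 kg


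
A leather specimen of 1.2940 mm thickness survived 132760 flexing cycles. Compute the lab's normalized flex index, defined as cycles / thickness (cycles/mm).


Formula: Index = cycles / thickness
Substituting: Index = 132760 / 1.2940
Result: 102596.5997 cycles/mm


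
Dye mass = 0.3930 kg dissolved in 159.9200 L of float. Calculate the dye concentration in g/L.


Formula: Conc = dye_mass(kg) / volume(L) * 1000
Substituting: Conc = 0.3930 / 159.9200 * 1000
Result: 2.4575 g/L


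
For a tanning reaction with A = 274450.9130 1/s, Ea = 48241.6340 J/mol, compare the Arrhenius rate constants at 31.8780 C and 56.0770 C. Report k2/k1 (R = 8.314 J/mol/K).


T1 = 31.8780 + 273.15 = 305.0280 K; T2 = 56.0770 + 273.15 = 329.2270 K
k1 = A * exp(-Ea/(R*T1)) = 274450.9130 * exp(-48241.6340/(8.314*305.0280)) = 0.00150317 1/s
k2 = A * exp(-Ea/(R*T2)) = 274450.9130 * exp(-48241.6340/(8.314*329.2270)) = 0.0060848 1/s
k2/k1 = 0.0060848 / 0.00150317 = 4.0480


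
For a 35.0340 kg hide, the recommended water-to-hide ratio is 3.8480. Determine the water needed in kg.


Formula: Water = hide_weight * ratio
Substituting: Water = 35.0340 * 3.8480
Result: 134.8108 kg


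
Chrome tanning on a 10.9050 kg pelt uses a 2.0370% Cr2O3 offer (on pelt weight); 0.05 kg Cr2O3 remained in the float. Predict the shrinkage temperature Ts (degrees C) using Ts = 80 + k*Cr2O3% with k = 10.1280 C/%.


Offered = pelt * offer_pct / 100 = 10.9050 * 2.0370 / 100 = 0.2221 kg
Uptake = offered - residual = 0.2221 - 0.05 = 0.1721 kg
Cr2O3% on pelt = uptake / pelt * 100 = 0.1721 / 10.9050 * 100 = 1.5785 %
Ts = 80 + k * Cr2O3% = 80 + 10.1280 * 1.5785 = 95.9870 C


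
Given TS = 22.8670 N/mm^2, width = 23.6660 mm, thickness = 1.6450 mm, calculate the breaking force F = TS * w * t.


Formula: F = TS * w * t
Substituting: F = 22.8670 * 23.6660 * 1.6450
Result: 890.2253 N


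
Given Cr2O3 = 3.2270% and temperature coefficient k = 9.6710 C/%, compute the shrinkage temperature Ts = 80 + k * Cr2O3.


Formula: Ts = 80 + k * Cr2O3
Substituting: Ts = 80 + 9.6710 * 3.2270
Result: 111.2083 C


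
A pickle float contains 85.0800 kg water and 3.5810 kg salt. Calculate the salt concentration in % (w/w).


Formula: Conc = salt / (water + salt) * 100
Substituting: Conc = 3.5810 / (85.0800 + 3.5810) * 100
Result: 4.0390 %


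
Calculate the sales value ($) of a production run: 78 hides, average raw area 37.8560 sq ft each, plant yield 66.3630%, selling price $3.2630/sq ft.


Raw_total = N * avg_area = 78 * 37.8560 = 2952.7680 sq ft
Finished = Raw_total * yield / 100 = 2952.7680 * 66.3630 / 100 = 1959.5454 sq ft
Value = Finished * price = 1959.5454 * 3.2630 = 6393.9967 $


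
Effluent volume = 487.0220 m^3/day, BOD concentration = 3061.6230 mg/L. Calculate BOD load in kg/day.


Formula: BOD_load = volume * conc / 1000
Substituting: BOD_load = 487.0220 * 3061.6230 / 1000
Result: 1491.0778 kg/day


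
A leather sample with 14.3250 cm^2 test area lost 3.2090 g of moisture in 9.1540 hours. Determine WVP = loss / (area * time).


Formula: WVP = loss / (area * time)
Substituting: WVP = 3.2090 / (14.3250 * 9.1540)
Result: 0.0244717 g/(cm^2*hr)


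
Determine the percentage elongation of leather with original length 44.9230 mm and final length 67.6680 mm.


Formula: Elongation = (Lf - L0) / L0 * 100
Substituting: Elongation = (67.6680 - 44.9230) / 44.9230 * 100
Result: 50.6311 %


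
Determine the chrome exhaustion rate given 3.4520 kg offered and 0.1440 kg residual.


Formula: Uptake = (offered - residual) / offered * 100
Substituting: Uptake = (3.4520 - 0.1440) / 3.4520 * 100
Result: 95.8285 %


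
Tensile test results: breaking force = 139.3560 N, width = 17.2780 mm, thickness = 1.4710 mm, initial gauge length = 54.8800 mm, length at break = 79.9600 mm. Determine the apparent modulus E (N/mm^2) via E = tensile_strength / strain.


TS = F / (w * t) = 139.3560 / (17.2780 * 1.4710) = 5.4830 N/mm^2
strain = (Lf - L0) / L0 = (79.9600 - 54.8800) / 54.8800 = 0.4570
E = TS / strain = 5.4830 / 0.4570 = 11.9979 N/mm^2


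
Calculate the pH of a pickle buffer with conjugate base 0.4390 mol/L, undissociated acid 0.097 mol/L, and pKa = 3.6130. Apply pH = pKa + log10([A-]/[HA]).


ratio = [A-] / [HA] = 0.4390 / 0.097 = 4.5258
log10(ratio) = 0.6557
pH = pKa + log10(ratio) = 3.6130 + 0.6557 = 4.2687


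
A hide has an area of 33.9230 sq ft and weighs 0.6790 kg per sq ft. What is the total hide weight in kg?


Formula: Weight = area * weight_per_sqft
Substituting: Weight = 33.9230 * 0.6790
Result: 23.0337 kg


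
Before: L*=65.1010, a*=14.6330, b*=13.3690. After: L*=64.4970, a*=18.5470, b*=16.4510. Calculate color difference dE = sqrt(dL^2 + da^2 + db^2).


dL = -0.6040, da = 3.9140, db = 3.0820
dE = sqrt((-0.6040)^2 + 3.9140^2 + 3.0820^2) = 5.0183


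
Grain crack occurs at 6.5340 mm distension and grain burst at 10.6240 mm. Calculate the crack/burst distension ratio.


Formula: Ratio = crack / burst
Substituting: Ratio = 6.5340 / 10.6240
Result: 0.6150


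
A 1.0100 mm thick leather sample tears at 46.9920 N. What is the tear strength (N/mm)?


Formula: Tear strength = force / thickness
Substituting: Tear strength = 46.9920 / 1.0100
Result: 46.5267 N/mm


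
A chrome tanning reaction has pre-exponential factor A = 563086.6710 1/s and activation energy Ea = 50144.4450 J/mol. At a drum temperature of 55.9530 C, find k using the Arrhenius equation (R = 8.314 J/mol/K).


T_K = T_C + 273.15 = 55.9530 + 273.15 = 329.1030 K
exponent = -Ea / (R * T_K) = -50144.4450 / (8.314 * 329.1030) = -18.3266
k = A * exp(exponent) = 563086.6710 * exp(-18.3266) = 0.00618659 1/s


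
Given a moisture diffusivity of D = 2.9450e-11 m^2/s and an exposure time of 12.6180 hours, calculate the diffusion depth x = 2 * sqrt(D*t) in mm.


t = 12.6180 hr * 3600 = 45424.8000 s
D * t = 2.9450e-11 * 45424.8000 = 1.3378e-06
x = 2 * sqrt(D*t) = 2 * sqrt(1.3378e-06) = 0.00231323 m = 2.3132 mm


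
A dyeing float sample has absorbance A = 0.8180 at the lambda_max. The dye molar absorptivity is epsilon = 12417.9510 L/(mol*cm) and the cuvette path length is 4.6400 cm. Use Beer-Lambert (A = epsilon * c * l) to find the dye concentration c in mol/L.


Formula: c = A / (epsilon * l)
Substituting: c = 0.8180 / (12417.9510 * 4.6400)
Result: 1.4197e-05 mol/L


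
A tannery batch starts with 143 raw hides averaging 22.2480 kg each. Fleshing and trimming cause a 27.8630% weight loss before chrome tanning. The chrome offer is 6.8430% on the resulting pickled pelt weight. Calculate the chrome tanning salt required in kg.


Total_raw = N * avg_wt = 143 * 22.2480 = 3181.4640 kg
Substrate = Total_raw * (1 - loss/100) = 3181.4640 * (1 - 27.8630/100) = 2295.0127 kg
Chrome = Substrate * pct / 100 = 2295.0127 * 6.8430 / 100 = 157.0477 kg


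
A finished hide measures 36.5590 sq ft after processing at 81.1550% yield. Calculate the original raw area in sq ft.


Formula: raw = finished * 100 / yield
Substituting: raw = 36.5590 * 100 / 81.1550
Result: 45.0484 sq ft


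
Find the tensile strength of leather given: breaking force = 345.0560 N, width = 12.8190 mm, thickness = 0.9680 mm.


Formula: TS = force / (width * thickness)
Substituting: TS = 345.0560 / (12.8190 * 0.9680)
Result: 27.8074 N/mm^2


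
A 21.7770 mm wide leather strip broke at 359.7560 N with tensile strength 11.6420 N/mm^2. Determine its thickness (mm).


Formula: t = F / (TS * w)
Substituting: t = 359.7560 / (11.6420 * 21.7770)
Result: 1.4190 mm


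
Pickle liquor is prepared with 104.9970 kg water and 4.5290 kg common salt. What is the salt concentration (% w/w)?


Formula: Conc = salt / (water + salt) * 100
Substituting: Conc = 4.5290 / (104.9970 + 4.5290) * 100
Result: 4.1351 %


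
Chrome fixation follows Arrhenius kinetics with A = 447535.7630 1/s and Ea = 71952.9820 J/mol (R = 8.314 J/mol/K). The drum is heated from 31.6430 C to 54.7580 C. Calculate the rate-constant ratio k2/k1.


T1 = 31.6430 + 273.15 = 304.7930 K; T2 = 54.7580 + 273.15 = 327.9080 K
k1 = A * exp(-Ea/(R*T1)) = 447535.7630 * exp(-71952.9820/(8.314*304.7930)) = 2.0858e-07 1/s
k2 = A * exp(-Ea/(R*T2)) = 447535.7630 * exp(-71952.9820/(8.314*327.9080)) = 1.5436e-06 1/s
k2/k1 = 1.5436e-06 / 2.0858e-07 = 7.4008


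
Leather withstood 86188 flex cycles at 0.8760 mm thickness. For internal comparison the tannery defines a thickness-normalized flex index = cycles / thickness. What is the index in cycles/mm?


Formula: Index = cycles / thickness
Substituting: Index = 86188 / 0.8760
Result: 98388.1279 cycles/mm


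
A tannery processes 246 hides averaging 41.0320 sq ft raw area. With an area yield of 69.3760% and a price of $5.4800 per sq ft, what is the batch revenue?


Raw_total = N * avg_area = 246 * 41.0320 = 10093.8720 sq ft
Finished = Raw_total * yield / 100 = 10093.8720 * 69.3760 / 100 = 7002.7246 sq ft
Value = Finished * price = 7002.7246 * 5.4800 = 38374.9310 $


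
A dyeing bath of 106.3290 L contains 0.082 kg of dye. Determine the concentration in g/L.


Formula: Conc = dye_mass(kg) / volume(L) * 1000
Substituting: Conc = 0.082 / 106.3290 * 1000
Result: 0.7712 g/L


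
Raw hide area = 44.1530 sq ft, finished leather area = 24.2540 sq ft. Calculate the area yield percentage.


Formula: Yield = finished / raw * 100
Substituting: Yield = 24.2540 / 44.1530 * 100
Result: 54.9317 %


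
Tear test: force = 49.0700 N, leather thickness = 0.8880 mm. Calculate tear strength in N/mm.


Formula: Tear strength = force / thickness
Substituting: Tear strength = 49.0700 / 0.8880
Result: 55.2590 N/mm


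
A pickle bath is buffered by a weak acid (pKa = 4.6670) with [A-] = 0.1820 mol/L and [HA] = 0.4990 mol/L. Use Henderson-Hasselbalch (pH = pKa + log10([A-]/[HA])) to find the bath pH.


ratio = [A-] / [HA] = 0.1820 / 0.4990 = 0.3647
log10(ratio) = -0.4380
pH = pKa + log10(ratio) = 4.6670 - 0.4380 = 4.2290


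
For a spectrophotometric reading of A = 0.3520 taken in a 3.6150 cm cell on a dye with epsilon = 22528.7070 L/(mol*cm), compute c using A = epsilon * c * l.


Formula: c = A / (epsilon * l)
Substituting: c = 0.3520 / (22528.7070 * 3.6150)
Result: 4.3221e-06 mol/L


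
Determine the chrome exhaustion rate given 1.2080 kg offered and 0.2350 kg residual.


Formula: Uptake = (offered - residual) / offered * 100
Substituting: Uptake = (1.2080 - 0.2350) / 1.2080 * 100
Result: 80.5464 %


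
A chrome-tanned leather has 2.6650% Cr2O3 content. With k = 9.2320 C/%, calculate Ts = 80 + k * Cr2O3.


Formula: Ts = 80 + k * Cr2O3
Substituting: Ts = 80 + 9.2320 * 2.6650
Result: 104.6033 C


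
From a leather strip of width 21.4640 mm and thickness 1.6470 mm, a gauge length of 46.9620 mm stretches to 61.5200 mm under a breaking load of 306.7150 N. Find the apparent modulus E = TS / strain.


TS = F / (w * t) = 306.7150 / (21.4640 * 1.6470) = 8.6762 N/mm^2
strain = (Lf - L0) / L0 = (61.5200 - 46.9620) / 46.9620 = 0.3100
E = TS / strain = 8.6762 / 0.3100 = 27.9882 N/mm^2


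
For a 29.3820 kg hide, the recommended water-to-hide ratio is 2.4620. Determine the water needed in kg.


Formula: Water = hide_weight * ratio
Substituting: Water = 29.3820 * 2.4620
Result: 72.3385 kg


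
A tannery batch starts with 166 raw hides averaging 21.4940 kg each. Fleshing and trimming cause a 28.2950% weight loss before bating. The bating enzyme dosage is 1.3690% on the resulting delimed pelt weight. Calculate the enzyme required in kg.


Total_raw = N * avg_wt = 166 * 21.4940 = 3568.0040 kg
Substrate = Total_raw * (1 - loss/100) = 3568.0040 * (1 - 28.2950/100) = 2558.4373 kg
Enzyme = Substrate * pct / 100 = 2558.4373 * 1.3690 / 100 = 35.0250 kg


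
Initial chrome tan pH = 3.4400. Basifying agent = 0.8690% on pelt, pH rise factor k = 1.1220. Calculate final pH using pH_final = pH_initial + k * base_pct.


Formula: pH_final = pH_initial + k * base_pct
Substituting: pH_final = 3.4400 + 1.1220 * 0.8690
Result: 4.4150


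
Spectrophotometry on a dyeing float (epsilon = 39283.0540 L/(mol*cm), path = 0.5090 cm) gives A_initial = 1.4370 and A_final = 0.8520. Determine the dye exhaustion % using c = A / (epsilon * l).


c_initial = A_i / (epsilon * l) = 1.4370 / (39283.0540 * 0.5090) = 7.1868e-05 mol/L
c_final = A_f / (epsilon * l) = 0.8520 / (39283.0540 * 0.5090) = 4.2610e-05 mol/L
Exhaustion = (c_initial - c_final) / c_initial * 100 = (7.1868e-05 - 4.2610e-05) / 7.1868e-05 * 100 = 40.7098 %


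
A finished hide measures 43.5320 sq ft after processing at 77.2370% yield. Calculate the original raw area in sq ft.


Formula: raw = finished * 100 / yield
Substituting: raw = 43.5320 * 100 / 77.2370
Result: 56.3616 sq ft


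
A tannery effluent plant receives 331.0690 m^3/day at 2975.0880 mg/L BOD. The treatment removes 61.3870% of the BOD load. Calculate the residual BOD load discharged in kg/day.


Load_in = volume * conc / 1000 = 331.0690 * 2975.0880 / 1000 = 984.9594 kg/day
Removed = Load_in * eff / 100 = 984.9594 * 61.3870 / 100 = 604.6370 kg/day
Load_out = Load_in - Removed = 984.9594 - 604.6370 = 380.3224 kg/day


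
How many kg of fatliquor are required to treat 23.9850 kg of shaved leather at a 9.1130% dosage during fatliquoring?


Formula: Fat = substrate * pct / 100
Substituting: Fat = 23.9850 * 9.1130 / 100
Result: 2.1858 kg


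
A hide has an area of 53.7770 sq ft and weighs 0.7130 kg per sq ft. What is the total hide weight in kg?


Formula: Weight = area * weight_per_sqft
Substituting: Weight = 53.7770 * 0.7130
Result: 38.3430 kg


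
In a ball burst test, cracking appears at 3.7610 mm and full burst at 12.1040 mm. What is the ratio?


Formula: Ratio = crack / burst
Substituting: Ratio = 3.7610 / 12.1040
Result: 0.3107


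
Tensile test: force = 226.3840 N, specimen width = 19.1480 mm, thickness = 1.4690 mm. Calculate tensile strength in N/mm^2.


Formula: TS = force / (width * thickness)
Substituting: TS = 226.3840 / (19.1480 * 1.4690)
Result: 8.0482 N/mm^2


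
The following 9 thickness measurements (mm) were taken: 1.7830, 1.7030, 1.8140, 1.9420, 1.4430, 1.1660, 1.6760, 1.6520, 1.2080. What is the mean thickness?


Formula: Average = sum / n
Substituting: Average = 14.3870 / 9
Result: 1.5986 mm


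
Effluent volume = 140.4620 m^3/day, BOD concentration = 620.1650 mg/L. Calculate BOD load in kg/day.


Formula: BOD_load = volume * conc / 1000
Substituting: BOD_load = 140.4620 * 620.1650 / 1000
Result: 87.1096 kg/day


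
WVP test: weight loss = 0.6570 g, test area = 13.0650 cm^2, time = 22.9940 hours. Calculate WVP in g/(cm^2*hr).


Formula: WVP = loss / (area * time)
Substituting: WVP = 0.6570 / (13.0650 * 22.9940)
Result: 0.00218696 g/(cm^2*hr)


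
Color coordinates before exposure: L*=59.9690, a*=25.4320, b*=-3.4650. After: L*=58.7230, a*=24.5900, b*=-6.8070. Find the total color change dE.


dL = -1.2460, da = -0.8420, db = -3.3420
dE = sqrt((-1.2460)^2 + (-0.8420)^2 + (-3.3420)^2) = 3.6648


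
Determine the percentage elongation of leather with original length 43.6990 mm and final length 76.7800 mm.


Formula: Elongation = (Lf - L0) / L0 * 100
Substituting: Elongation = (76.7800 - 43.6990) / 43.6990 * 100
Result: 75.7020 %


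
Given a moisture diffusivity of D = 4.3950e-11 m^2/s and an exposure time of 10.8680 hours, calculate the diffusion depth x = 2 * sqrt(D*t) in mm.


t = 10.8680 hr * 3600 = 39124.8000 s
D * t = 4.3950e-11 * 39124.8000 = 1.7195e-06
x = 2 * sqrt(D*t) = 2 * sqrt(1.7195e-06) = 0.00262262 m = 2.6226 mm


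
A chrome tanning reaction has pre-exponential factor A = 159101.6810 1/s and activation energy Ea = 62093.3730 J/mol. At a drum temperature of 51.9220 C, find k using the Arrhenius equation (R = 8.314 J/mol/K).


T_K = T_C + 273.15 = 51.9220 + 273.15 = 325.0720 K
exponent = -Ea / (R * T_K) = -62093.3730 / (8.314 * 325.0720) = -22.9750
k = A * exp(exponent) = 159101.6810 * exp(-22.9750) = 1.6740e-05 1/s


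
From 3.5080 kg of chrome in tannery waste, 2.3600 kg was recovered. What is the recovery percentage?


Formula: Recovery = recovered / input * 100
Substituting: Recovery = 2.3600 / 3.5080 * 100
Result: 67.2748 %


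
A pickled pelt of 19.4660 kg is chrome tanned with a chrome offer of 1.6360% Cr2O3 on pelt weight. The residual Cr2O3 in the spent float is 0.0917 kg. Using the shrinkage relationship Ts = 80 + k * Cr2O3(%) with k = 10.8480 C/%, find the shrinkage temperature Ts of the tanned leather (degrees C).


Offered = pelt * offer_pct / 100 = 19.4660 * 1.6360 / 100 = 0.3185 kg
Uptake = offered - residual = 0.3185 - 0.0917 = 0.2268 kg
Cr2O3% on pelt = uptake / pelt * 100 = 0.2268 / 19.4660 * 100 = 1.1649 %
Ts = 80 + k * Cr2O3% = 80 + 10.8480 * 1.1649 = 92.6371 C


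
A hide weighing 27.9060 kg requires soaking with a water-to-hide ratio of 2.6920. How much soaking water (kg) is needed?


Formula: Water = hide_weight * ratio
Substituting: Water = 27.9060 * 2.6920
Result: 75.1230 kg


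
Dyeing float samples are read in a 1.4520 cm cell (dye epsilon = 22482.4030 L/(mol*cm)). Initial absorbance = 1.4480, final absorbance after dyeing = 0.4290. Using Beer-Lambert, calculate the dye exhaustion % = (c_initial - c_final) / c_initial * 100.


c_initial = A_i / (epsilon * l) = 1.4480 / (22482.4030 * 1.4520) = 4.4357e-05 mol/L
c_final = A_f / (epsilon * l) = 0.4290 / (22482.4030 * 1.4520) = 1.3142e-05 mol/L
Exhaustion = (c_initial - c_final) / c_initial * 100 = (4.4357e-05 - 1.3142e-05) / 4.4357e-05 * 100 = 70.3729 %


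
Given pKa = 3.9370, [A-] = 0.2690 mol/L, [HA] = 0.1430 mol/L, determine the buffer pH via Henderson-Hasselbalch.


ratio = [A-] / [HA] = 0.2690 / 0.1430 = 1.8811
log10(ratio) = 0.2744
pH = pKa + log10(ratio) = 3.9370 + 0.2744 = 4.2114


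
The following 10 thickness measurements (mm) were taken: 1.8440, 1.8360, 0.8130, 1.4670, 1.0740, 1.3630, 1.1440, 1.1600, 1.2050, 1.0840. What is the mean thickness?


Formula: Average = sum / n
Substituting: Average = 12.9900 / 10
Result: 1.2990 mm


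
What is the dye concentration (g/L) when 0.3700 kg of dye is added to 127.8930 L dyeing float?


Formula: Conc = dye_mass(kg) / volume(L) * 1000
Substituting: Conc = 0.3700 / 127.8930 * 1000
Result: 2.8930 g/L


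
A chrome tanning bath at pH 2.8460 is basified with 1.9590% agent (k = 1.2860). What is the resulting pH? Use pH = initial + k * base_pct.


Formula: pH_final = pH_initial + k * base_pct
Substituting: pH_final = 2.8460 + 1.2860 * 1.9590
Result: 5.3653


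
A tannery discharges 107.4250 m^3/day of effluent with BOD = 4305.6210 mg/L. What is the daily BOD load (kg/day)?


Formula: BOD_load = volume * conc / 1000
Substituting: BOD_load = 107.4250 * 4305.6210 / 1000
Result: 462.5313 kg/day


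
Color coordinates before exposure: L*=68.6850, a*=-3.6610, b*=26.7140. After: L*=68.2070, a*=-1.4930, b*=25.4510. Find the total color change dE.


dL = -0.4780, da = 2.1680, db = -1.2630
dE = sqrt((-0.4780)^2 + 2.1680^2 + (-1.2630)^2) = 2.5542


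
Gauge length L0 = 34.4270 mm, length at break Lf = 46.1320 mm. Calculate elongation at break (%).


Formula: Elongation = (Lf - L0) / L0 * 100
Substituting: Elongation = (46.1320 - 34.4270) / 34.4270 * 100
Result: 33.9995 %


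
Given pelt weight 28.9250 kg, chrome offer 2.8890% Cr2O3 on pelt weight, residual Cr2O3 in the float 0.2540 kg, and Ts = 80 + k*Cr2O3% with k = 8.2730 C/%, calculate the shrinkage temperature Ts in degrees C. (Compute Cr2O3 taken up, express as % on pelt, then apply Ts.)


Offered = pelt * offer_pct / 100 = 28.9250 * 2.8890 / 100 = 0.8356 kg
Uptake = offered - residual = 0.8356 - 0.2540 = 0.5816 kg
Cr2O3% on pelt = uptake / pelt * 100 = 0.5816 / 28.9250 * 100 = 2.0109 %
Ts = 80 + k * Cr2O3% = 80 + 8.2730 * 2.0109 = 96.6359 C


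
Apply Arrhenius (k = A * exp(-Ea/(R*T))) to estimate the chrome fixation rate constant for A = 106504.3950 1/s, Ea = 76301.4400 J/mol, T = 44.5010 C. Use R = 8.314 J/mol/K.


T_K = T_C + 273.15 = 44.5010 + 273.15 = 317.6510 K
exponent = -Ea / (R * T_K) = -76301.4400 / (8.314 * 317.6510) = -28.8917
k = A * exp(exponent) = 106504.3950 * exp(-28.8917) = 3.0191e-08 1/s


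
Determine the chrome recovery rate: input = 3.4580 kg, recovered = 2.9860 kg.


Formula: Recovery = recovered / input * 100
Substituting: Recovery = 2.9860 / 3.4580 * 100
Result: 86.3505 %


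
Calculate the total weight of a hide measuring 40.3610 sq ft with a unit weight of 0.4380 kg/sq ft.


Formula: Weight = area * weight_per_sqft
Substituting: Weight = 40.3610 * 0.4380
Result: 17.6781 kg


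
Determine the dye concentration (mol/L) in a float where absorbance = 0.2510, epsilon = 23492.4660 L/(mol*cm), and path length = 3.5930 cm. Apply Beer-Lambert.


Formula: c = A / (epsilon * l)
Substituting: c = 0.2510 / (23492.4660 * 3.5930)
Result: 2.9736e-06 mol/L
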